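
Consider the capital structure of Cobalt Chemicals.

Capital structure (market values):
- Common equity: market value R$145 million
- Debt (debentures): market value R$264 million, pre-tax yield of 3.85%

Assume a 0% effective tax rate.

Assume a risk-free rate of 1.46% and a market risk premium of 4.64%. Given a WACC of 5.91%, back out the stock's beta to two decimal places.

Total capital V = 145 + 264 = 409.
Equity weight = 145/409 = 0.3545.
Debentures weight = 264/409 = 0.6455.
Debt contribution = 0.6455 × 3.85% × (1 − 0%) = 2.4851%.
Required equity contribution = 5.91% − 2.4851% = 3.4249%  ⇒  Re = 9.6606%.
CAPM: 9.6606% = 1.46% + β × 4.64%  ⇒  β = 1.7674.

1.77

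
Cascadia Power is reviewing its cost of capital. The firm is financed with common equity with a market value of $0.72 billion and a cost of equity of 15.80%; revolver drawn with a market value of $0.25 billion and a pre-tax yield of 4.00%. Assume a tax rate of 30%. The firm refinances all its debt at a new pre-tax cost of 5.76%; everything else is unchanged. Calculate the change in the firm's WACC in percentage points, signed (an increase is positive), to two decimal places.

Current WACC:
Total capital V = 0.72 + 0.25 = 0.97.
Equity: weight = 0.72/0.97 = 0.7423; cost = 15.8%.
Revolver drawn: weight = 0.25/0.97 = 0.2577; after-tax cost = 4% × (1 − 30%) = 2.8000%.
WACC = 0.7423 × 15.8000% + 0.2577 × 2.8000% = 12.4495%.
After the change:
Total capital V = 0.72 + 0.25 = 0.97.
Equity: weight = 0.72/0.97 = 0.7423; cost = 15.8%.
Revolver drawn: weight = 0.25/0.97 = 0.2577; after-tax cost = 5.76% × (1 − 30%) = 4.0320%.
WACC = 0.7423 × 15.8000% + 0.2577 × 4.0320% = 12.7670%.
Change in WACC = 12.7670% − 12.4495% = 0.3175 pp.

+0.32 pp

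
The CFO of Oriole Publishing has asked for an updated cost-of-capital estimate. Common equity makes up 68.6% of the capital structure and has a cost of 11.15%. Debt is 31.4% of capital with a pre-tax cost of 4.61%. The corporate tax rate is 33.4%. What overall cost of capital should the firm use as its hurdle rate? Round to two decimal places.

8.61%

After-tax cost of debt = 4.61% × (1 − 33.4%) = 3.0703%.
WACC = 0.686 × 11.1500% + 0.314 × 3.0703% = 8.6130%.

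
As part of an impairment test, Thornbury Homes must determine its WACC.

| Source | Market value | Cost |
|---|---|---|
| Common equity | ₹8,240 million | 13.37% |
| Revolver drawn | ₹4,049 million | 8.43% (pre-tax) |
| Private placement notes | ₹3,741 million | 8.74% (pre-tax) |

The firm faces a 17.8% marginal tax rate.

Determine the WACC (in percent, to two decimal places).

10.30%

Total capital V = 8240 + 4049 + 3741 = 16030.
Equity: weight = 8240/16030 = 0.5140; cost = 13.37%.
Revolver drawn: weight = 4049/16030 = 0.2526; after-tax cost = 8.43% × (1 − 17.8%) = 6.9295%.
Private placement notes: weight = 3741/16030 = 0.2334; after-tax cost = 8.74% × (1 − 17.8%) = 7.1843%.
WACC = 0.5140 × 13.3700% + 0.2526 × 6.9295% + 0.2334 × 7.1843% = 10.2996%.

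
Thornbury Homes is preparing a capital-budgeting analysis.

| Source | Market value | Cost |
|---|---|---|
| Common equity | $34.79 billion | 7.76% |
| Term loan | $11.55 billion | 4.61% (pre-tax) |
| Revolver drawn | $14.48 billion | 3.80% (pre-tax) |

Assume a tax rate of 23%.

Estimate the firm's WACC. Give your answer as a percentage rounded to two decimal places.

Total capital V = 34.79 + 11.55 + 14.48 = 60.82.
Equity: weight = 34.79/60.82 = 0.5720; cost = 7.76%.
Term loan: weight = 11.55/60.82 = 0.1899; after-tax cost = 4.61% × (1 − 23%) = 3.5497%.
Revolver drawn: weight = 14.48/60.82 = 0.2381; after-tax cost = 3.8% × (1 − 23%) = 2.9260%.
WACC = 0.5720 × 7.7600% + 0.1899 × 3.5497% + 0.2381 × 2.9260% = 5.8096%.

5.81%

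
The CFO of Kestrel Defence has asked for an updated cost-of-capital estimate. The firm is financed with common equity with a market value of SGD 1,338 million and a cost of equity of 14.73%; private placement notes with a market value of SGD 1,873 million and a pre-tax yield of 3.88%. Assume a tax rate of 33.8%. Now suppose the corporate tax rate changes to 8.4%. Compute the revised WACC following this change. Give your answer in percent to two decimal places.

After the change:
Total capital V = 1338 + 1873 = 3211.
Equity: weight = 1338/3211 = 0.4167; cost = 14.73%.
Private placement notes: weight = 1873/3211 = 0.5833; after-tax cost = 3.88% × (1 − 8.4%) = 3.5541%.
WACC = 0.4167 × 14.7300% + 0.5833 × 3.5541% = 8.2110%.

8.21%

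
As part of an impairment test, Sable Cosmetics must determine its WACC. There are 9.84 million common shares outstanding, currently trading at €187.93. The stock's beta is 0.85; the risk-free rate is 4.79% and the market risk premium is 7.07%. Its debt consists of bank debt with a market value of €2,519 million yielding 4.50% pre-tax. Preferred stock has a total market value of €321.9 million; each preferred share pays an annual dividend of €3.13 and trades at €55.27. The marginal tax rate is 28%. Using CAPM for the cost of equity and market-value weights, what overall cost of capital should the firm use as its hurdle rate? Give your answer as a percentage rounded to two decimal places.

6.39%

Cost of equity via CAPM: Re = 4.79% + 0.85 × 7.07% = 10.7995%.
Cost of preferred: Rp = 3.13 / 55.27 = 5.6631%.
Market value of equity E = 187.93 × 9.84m = 1849.2312m.
Total capital V = 1849.2312 + 321.9 + 2519 = 4690.1312.
Equity: weight = 1849.2312/4690.1312 = 0.3943; cost = 10.7995%.
Preferred: weight = 321.9/4690.1312 = 0.0686; cost = 5.6631%.
Bank debt: weight = 2519/4690.1312 = 0.5371; after-tax cost = 4.5% × (1 − 28%) = 3.2400%.
WACC = 0.3943 × 10.7995% + 0.0686 × 5.6631% + 0.5371 × 3.2400% = 6.3869%.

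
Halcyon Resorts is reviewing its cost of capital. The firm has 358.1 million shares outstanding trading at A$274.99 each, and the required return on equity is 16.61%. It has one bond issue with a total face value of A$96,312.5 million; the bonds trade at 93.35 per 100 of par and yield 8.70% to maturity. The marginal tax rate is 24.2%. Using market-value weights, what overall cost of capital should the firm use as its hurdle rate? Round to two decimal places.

Market value of equity E = 274.99 × 358.1m = 98473.919m. Market value of debt D = 96312.5m × 93.35/100 = 89907.71875m.
Total capital V = 98473.919 + 89907.71875 = 188381.63775.
Equity: weight = 98473.919/188381.63775 = 0.5227; cost = 16.61%.
Bonds outstanding: weight = 89907.71875/188381.63775 = 0.4773; after-tax cost = 8.7% × (1 − 24.2%) = 6.5946%.
WACC = 0.5227 × 16.6100% + 0.4773 × 6.5946% = 11.8300%.

11.83%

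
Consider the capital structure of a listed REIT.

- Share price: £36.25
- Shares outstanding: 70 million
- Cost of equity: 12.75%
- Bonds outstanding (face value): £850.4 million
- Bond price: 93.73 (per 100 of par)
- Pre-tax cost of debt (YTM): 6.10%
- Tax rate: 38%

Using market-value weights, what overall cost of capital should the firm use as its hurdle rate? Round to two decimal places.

Market value of equity E = 36.25 × 70m = 2537.5m. Market value of debt D = 850.4m × 93.73/100 = 797.07992m.
Total capital V = 2537.5 + 797.07992 = 3334.57992.
Equity: weight = 2537.5/3334.57992 = 0.7610; cost = 12.75%.
Bonds outstanding: weight = 797.07992/3334.57992 = 0.2390; after-tax cost = 6.1% × (1 − 38%) = 3.7820%.
WACC = 0.7610 × 12.7500% + 0.2390 × 3.7820% = 10.6063%.

10.61%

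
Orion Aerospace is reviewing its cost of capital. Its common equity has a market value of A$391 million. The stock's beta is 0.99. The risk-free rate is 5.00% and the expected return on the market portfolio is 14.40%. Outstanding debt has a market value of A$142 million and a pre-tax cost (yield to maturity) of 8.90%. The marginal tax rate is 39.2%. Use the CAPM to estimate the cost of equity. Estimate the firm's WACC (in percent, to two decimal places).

Market risk premium = 14.4% − 5.0% = 9.4%.
Cost of equity via CAPM: Re = 5.0% + 0.99 × 9.4% = 14.3060%.
Total capital V = 391 + 142 = 533.
Equity: weight = 391/533 = 0.7336; cost = 14.306%.
Debt: weight = 142/533 = 0.2664; after-tax cost = 8.9% × (1 − 39.2%) = 5.4112%.
WACC = 0.7336 × 14.3060% + 0.2664 × 5.4112% = 11.9363%.

11.94%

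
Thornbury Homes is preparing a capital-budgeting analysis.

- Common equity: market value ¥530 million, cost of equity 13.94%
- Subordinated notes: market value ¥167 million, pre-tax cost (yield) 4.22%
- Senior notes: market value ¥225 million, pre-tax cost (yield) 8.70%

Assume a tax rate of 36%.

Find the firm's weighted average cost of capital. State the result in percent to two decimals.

9.86%

Total capital V = 530 + 167 + 225 = 922.
Equity: weight = 530/922 = 0.5748; cost = 13.94%.
Subordinated notes: weight = 167/922 = 0.1811; after-tax cost = 4.22% × (1 − 36%) = 2.7008%.
Senior notes: weight = 225/922 = 0.2440; after-tax cost = 8.7% × (1 − 36%) = 5.5680%.
WACC = 0.5748 × 13.9400% + 0.1811 × 2.7008% + 0.2440 × 5.5680% = 9.8612%.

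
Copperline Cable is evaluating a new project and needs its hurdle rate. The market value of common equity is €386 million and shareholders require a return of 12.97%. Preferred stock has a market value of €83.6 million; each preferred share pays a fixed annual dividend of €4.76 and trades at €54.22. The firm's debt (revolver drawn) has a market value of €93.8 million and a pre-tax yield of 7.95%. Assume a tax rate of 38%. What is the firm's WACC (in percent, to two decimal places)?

11.01%

Cost of preferred: Rp = 4.76 / 54.22 = 8.7790%.
Total capital V = 386 + 83.6 + 93.8 = 563.4.
Equity: weight = 386/563.4 = 0.6851; cost = 12.97%.
Preferred: weight = 83.6/563.4 = 0.1484; cost = 8.779%.
Revolver drawn: weight = 93.8/563.4 = 0.1665; after-tax cost = 7.95% × (1 − 38%) = 4.9290%.
WACC = 0.6851 × 12.9700% + 0.1484 × 8.7790% + 0.1665 × 4.9290% = 11.0094%.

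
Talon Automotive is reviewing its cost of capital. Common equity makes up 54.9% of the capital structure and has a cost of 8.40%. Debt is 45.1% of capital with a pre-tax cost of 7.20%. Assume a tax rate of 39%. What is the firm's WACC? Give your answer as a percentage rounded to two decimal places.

After-tax cost of debt = 7.2% × (1 − 39%) = 4.3920%.
WACC = 0.549 × 8.4000% + 0.451 × 4.3920% = 6.5924%.

6.59%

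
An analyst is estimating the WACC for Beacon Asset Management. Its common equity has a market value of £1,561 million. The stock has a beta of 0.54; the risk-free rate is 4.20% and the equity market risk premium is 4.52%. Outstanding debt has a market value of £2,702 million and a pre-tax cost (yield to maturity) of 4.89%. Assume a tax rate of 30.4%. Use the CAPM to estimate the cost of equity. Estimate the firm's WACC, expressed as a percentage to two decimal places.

Cost of equity via CAPM: Re = 4.2% + 0.54 × 4.52% = 6.6408%.
Total capital V = 1561 + 2702 = 4263.
Equity: weight = 1561/4263 = 0.3662; cost = 6.6408%.
Debt: weight = 2702/4263 = 0.6338; after-tax cost = 4.89% × (1 − 30.4%) = 3.4034%.
WACC = 0.3662 × 6.6408% + 0.6338 × 3.4034% = 4.5889%.

4.59%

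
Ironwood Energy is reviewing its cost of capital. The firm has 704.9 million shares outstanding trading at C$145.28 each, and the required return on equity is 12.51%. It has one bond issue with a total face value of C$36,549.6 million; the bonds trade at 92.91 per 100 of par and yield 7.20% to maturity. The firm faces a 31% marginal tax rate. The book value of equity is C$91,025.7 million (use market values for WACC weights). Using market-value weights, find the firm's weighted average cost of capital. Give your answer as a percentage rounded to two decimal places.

10.63%

Market value of equity E = 145.28 × 704.9m = 102407.872m. Market value of debt D = 36549.6m × 92.91/100 = 33958.23336m.
Total capital V = 102407.872 + 33958.23336 = 136366.10536.
Equity: weight = 102407.872/136366.10536 = 0.7510; cost = 12.51%.
Bonds outstanding: weight = 33958.23336/136366.10536 = 0.2490; after-tax cost = 7.2% × (1 − 31%) = 4.9680%.
WACC = 0.7510 × 12.5100% + 0.2490 × 4.9680% = 10.6319%.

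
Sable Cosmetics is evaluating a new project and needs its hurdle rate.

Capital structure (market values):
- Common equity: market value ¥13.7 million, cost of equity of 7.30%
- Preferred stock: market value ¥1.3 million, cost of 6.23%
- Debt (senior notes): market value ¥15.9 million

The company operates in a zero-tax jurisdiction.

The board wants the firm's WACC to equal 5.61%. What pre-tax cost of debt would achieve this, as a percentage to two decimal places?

4.10%

Total capital V = 13.7 + 1.3 + 15.9 = 30.9.
Equity weight = 13.7/30.9 = 0.4434.
Preferred weight = 1.3/30.9 = 0.0421.
Senior notes weight = 15.9/30.9 = 0.5146.
Equity contribution = 0.4434 × 7.3% = 3.2366%.
Preferred contribution = 0.0421 × 6.23% = 0.2621%.
Remaining for debt = 5.61% − 3.4987% = 2.1113%.
Rd × (1 − 0%) × 0.5146 = 2.1113%  ⇒  Rd = 4.1031%.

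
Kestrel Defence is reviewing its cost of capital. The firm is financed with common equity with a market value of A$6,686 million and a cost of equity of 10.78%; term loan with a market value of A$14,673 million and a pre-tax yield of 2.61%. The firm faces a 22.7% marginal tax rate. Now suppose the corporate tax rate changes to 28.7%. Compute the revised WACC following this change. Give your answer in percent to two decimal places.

4.65%

After the change:
Total capital V = 6686 + 14673 = 21359.
Equity: weight = 6686/21359 = 0.3130; cost = 10.78%.
Term loan: weight = 14673/21359 = 0.6870; after-tax cost = 2.61% × (1 − 28.7%) = 1.8609%.
WACC = 0.3130 × 10.7800% + 0.6870 × 1.8609% = 4.6529%.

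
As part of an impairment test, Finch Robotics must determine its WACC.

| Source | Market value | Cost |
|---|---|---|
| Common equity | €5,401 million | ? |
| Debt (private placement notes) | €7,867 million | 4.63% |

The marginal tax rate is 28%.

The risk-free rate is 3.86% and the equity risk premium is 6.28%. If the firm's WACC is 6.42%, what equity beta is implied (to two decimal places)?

Total capital V = 5401 + 7867 = 13268.
Equity weight = 5401/13268 = 0.4071.
Private placement notes weight = 7867/13268 = 0.5929.
Debt contribution = 0.5929 × 4.63% × (1 − 28%) = 1.9766%.
Required equity contribution = 6.42% − 1.9766% = 4.4434%  ⇒  Re = 10.9156%.
CAPM: 10.9156% = 3.86% + β × 6.28%  ⇒  β = 1.1235.

1.12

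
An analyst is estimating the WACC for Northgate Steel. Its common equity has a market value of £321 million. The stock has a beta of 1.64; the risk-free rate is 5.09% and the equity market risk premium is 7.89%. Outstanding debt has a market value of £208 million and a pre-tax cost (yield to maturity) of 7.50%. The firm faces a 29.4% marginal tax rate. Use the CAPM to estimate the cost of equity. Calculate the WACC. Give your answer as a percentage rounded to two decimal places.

Cost of equity via CAPM: Re = 5.09% + 1.64 × 7.89% = 18.0296%.
Total capital V = 321 + 208 = 529.
Equity: weight = 321/529 = 0.6068; cost = 18.0296%.
Debt: weight = 208/529 = 0.3932; after-tax cost = 7.5% × (1 − 29.4%) = 5.2950%.
WACC = 0.6068 × 18.0296% + 0.3932 × 5.2950% = 13.0224%.

13.02%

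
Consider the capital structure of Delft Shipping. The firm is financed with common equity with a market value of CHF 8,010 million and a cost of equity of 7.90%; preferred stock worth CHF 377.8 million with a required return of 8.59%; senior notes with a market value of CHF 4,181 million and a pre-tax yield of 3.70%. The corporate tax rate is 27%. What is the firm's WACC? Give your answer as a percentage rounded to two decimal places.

6.19%

Total capital V = 8010 + 377.8 + 4181 = 12568.8.
Equity: weight = 8010/12568.8 = 0.6373; cost = 7.9%.
Preferred: weight = 377.8/12568.8 = 0.0301; cost = 8.59%.
Senior notes: weight = 4181/12568.8 = 0.3326; after-tax cost = 3.7% × (1 − 27%) = 2.7010%.
WACC = 0.6373 × 7.9000% + 0.0301 × 8.5900% + 0.3326 × 2.7010% = 6.1913%.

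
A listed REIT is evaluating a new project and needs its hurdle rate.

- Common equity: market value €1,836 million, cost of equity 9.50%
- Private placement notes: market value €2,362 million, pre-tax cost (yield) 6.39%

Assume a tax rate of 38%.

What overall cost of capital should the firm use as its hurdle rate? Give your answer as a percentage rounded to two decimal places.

Total capital V = 1836 + 2362 = 4198.
Equity: weight = 1836/4198 = 0.4374; cost = 9.5%.
Private placement notes: weight = 2362/4198 = 0.5626; after-tax cost = 6.39% × (1 − 38%) = 3.9618%.
WACC = 0.4374 × 9.5000% + 0.5626 × 3.9618% = 6.3839%.

6.38%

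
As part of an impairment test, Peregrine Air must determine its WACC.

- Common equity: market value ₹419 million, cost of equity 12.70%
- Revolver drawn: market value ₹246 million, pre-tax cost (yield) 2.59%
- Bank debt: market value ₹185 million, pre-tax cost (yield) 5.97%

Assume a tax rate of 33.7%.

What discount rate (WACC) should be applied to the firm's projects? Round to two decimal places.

7.62%

Total capital V = 419 + 246 + 185 = 850.
Equity: weight = 419/850 = 0.4929; cost = 12.7%.
Revolver drawn: weight = 246/850 = 0.2894; after-tax cost = 2.59% × (1 − 33.7%) = 1.7172%.
Bank debt: weight = 185/850 = 0.2176; after-tax cost = 5.97% × (1 − 33.7%) = 3.9581%.
WACC = 0.4929 × 12.7000% + 0.2894 × 1.7172% + 0.2176 × 3.9581% = 7.6188%.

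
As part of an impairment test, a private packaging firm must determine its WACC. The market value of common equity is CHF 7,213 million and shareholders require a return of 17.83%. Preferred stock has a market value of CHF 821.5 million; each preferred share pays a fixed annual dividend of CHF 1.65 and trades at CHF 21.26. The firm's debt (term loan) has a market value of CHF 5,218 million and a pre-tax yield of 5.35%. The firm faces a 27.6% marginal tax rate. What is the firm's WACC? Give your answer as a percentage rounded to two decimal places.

Cost of preferred: Rp = 1.65 / 21.26 = 7.7611%.
Total capital V = 7213 + 821.5 + 5218 = 13252.5.
Equity: weight = 7213/13252.5 = 0.5443; cost = 17.83%.
Preferred: weight = 821.5/13252.5 = 0.0620; cost = 7.7611%.
Term loan: weight = 5218/13252.5 = 0.3937; after-tax cost = 5.35% × (1 − 27.6%) = 3.8734%.
WACC = 0.5443 × 17.8300% + 0.0620 × 7.7611% + 0.3937 × 3.8734% = 11.7106%.

11.71%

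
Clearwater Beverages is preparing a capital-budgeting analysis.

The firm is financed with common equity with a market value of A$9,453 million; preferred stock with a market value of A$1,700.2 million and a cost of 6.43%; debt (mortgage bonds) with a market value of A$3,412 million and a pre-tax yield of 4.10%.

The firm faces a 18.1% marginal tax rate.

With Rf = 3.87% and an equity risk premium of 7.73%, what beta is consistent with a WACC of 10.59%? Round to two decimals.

1.30

Total capital V = 9453 + 1700.2 + 3412 = 14565.2.
Equity weight = 9453/14565.2 = 0.6490.
Preferred weight = 1700.2/14565.2 = 0.1167.
Mortgage bonds weight = 3412/14565.2 = 0.2343.
Debt contribution = 0.2343 × 4.1% × (1 − 18.1%) = 0.7866%.
Preferred contribution = 0.1167 × 6.43% = 0.7506%.
Required equity contribution = 10.59% − 1.5372% = 9.0528%  ⇒  Re = 13.9486%.
CAPM: 13.9486% = 3.87% + β × 7.73%  ⇒  β = 1.3038.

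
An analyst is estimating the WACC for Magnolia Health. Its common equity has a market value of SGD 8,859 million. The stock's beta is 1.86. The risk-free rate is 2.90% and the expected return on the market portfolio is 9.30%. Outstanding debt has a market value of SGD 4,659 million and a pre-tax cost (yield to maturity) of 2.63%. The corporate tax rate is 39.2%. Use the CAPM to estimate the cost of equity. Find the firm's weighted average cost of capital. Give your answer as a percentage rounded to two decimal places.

10.25%

Market risk premium = 9.3% − 2.9% = 6.4%.
Cost of equity via CAPM: Re = 2.9% + 1.86 × 6.4% = 14.8040%.
Total capital V = 8859 + 4659 = 13518.
Equity: weight = 8859/13518 = 0.6553; cost = 14.804%.
Debt: weight = 4659/13518 = 0.3447; after-tax cost = 2.63% × (1 − 39.2%) = 1.5990%.
WACC = 0.6553 × 14.8040% + 0.3447 × 1.5990% = 10.2529%.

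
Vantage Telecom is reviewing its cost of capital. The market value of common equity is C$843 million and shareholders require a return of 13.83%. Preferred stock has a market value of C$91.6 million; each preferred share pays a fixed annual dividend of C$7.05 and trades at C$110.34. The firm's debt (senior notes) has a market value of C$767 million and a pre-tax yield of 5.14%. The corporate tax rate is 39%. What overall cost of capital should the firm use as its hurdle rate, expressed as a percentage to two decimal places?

Cost of preferred: Rp = 7.05 / 110.34 = 6.3893%.
Total capital V = 843 + 91.6 + 767 = 1701.6.
Equity: weight = 843/1701.6 = 0.4954; cost = 13.83%.
Preferred: weight = 91.6/1701.6 = 0.0538; cost = 6.3893%.
Senior notes: weight = 767/1701.6 = 0.4508; after-tax cost = 5.14% × (1 − 39%) = 3.1354%.
WACC = 0.4954 × 13.8300% + 0.0538 × 6.3893% + 0.4508 × 3.1354% = 8.6088%.

8.61%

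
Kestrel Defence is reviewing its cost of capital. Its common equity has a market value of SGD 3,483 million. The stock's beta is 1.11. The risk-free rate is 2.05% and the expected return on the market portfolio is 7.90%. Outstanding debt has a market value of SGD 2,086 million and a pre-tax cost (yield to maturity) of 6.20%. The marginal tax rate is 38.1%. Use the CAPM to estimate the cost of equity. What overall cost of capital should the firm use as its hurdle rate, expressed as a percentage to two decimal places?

6.78%

Market risk premium = 7.9% − 2.05% = 5.85%.
Cost of equity via CAPM: Re = 2.05% + 1.11 × 5.85% = 8.5435%.
Total capital V = 3483 + 2086 = 5569.
Equity: weight = 3483/5569 = 0.6254; cost = 8.5435%.
Debt: weight = 2086/5569 = 0.3746; after-tax cost = 6.2% × (1 − 38.1%) = 3.8378%.
WACC = 0.6254 × 8.5435% + 0.3746 × 3.8378% = 6.7809%.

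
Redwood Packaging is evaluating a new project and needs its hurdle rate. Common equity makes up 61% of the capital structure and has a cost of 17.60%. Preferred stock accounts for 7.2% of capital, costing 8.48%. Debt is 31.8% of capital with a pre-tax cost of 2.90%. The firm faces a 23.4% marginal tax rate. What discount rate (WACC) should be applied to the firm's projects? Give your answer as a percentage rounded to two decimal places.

After-tax cost of debt = 2.9% × (1 − 23.4%) = 2.2214%.
WACC = 0.610 × 17.6000% + 0.072 × 8.4800% + 0.318 × 2.2214% = 12.0530%.

12.05%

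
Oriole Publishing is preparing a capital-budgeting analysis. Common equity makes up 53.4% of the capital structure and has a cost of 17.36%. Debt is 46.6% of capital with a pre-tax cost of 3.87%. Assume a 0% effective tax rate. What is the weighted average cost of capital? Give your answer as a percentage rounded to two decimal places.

After-tax cost of debt = 3.87% × (1 − 0%) = 3.8700%.
WACC = 0.534 × 17.3600% + 0.466 × 3.8700% = 11.0737%.

11.07%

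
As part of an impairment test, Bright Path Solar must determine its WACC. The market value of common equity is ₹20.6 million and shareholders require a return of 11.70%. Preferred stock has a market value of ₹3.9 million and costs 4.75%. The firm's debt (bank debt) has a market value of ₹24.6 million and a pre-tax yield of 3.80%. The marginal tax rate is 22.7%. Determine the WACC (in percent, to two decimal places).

6.76%

Total capital V = 20.6 + 3.9 + 24.6 = 49.1.
Equity: weight = 20.6/49.1 = 0.4196; cost = 11.7%.
Preferred: weight = 3.9/49.1 = 0.0794; cost = 4.75%.
Bank debt: weight = 24.6/49.1 = 0.5010; after-tax cost = 3.8% × (1 − 22.7%) = 2.9374%.
WACC = 0.4196 × 11.7000% + 0.0794 × 4.7500% + 0.5010 × 2.9374% = 6.7577%.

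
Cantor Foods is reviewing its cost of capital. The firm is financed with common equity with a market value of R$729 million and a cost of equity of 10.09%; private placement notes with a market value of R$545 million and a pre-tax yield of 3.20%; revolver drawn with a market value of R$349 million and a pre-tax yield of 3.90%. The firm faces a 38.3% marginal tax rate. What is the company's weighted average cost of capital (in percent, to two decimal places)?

5.71%

Total capital V = 729 + 545 + 349 = 1623.
Equity: weight = 729/1623 = 0.4492; cost = 10.09%.
Private placement notes: weight = 545/1623 = 0.3358; after-tax cost = 3.2% × (1 − 38.3%) = 1.9744%.
Revolver drawn: weight = 349/1623 = 0.2150; after-tax cost = 3.9% × (1 − 38.3%) = 2.4063%.
WACC = 0.4492 × 10.0900% + 0.3358 × 1.9744% + 0.2150 × 2.4063% = 5.7125%.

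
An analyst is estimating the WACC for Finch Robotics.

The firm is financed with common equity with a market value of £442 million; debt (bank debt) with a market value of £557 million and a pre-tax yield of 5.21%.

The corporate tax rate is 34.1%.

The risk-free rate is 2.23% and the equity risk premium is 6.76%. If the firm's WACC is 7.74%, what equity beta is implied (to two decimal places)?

1.62

Total capital V = 442 + 557 = 999.
Equity weight = 442/999 = 0.4424.
Bank debt weight = 557/999 = 0.5576.
Debt contribution = 0.5576 × 5.21% × (1 − 34.1%) = 1.9143%.
Required equity contribution = 7.74% − 1.9143% = 5.8257%  ⇒  Re = 13.1671%.
CAPM: 13.1671% = 2.23% + β × 6.76%  ⇒  β = 1.6179.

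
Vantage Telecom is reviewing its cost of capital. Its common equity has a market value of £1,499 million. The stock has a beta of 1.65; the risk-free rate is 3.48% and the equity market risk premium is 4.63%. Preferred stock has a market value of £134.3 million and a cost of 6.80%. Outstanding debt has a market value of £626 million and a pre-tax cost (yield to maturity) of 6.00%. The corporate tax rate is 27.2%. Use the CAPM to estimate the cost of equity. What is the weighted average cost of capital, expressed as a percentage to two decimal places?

8.99%

Cost of equity via CAPM: Re = 3.48% + 1.65 × 4.63% = 11.1195%.
Total capital V = 1499 + 134.3 + 626 = 2259.3.
Equity: weight = 1499/2259.3 = 0.6635; cost = 11.1195%.
Preferred: weight = 134.3/2259.3 = 0.0594; cost = 6.8%.
Debt: weight = 626/2259.3 = 0.2771; after-tax cost = 6% × (1 − 27.2%) = 4.3680%.
WACC = 0.6635 × 11.1195% + 0.0594 × 6.8000% + 0.2771 × 4.3680% = 8.9920%.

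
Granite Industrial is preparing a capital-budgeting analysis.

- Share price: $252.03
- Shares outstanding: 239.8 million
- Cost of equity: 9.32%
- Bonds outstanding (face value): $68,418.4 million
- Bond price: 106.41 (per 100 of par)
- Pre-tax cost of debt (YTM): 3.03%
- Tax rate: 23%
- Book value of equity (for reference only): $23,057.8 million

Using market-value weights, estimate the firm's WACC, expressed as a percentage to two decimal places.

Market value of equity E = 252.03 × 239.8m = 60436.794m. Market value of debt D = 68418.4m × 106.41/100 = 72804.01944m.
Total capital V = 60436.794 + 72804.01944 = 133240.81344.
Equity: weight = 60436.794/133240.81344 = 0.4536; cost = 9.32%.
Bonds outstanding: weight = 72804.01944/133240.81344 = 0.5464; after-tax cost = 3.03% × (1 − 23%) = 2.3331%.
WACC = 0.4536 × 9.3200% + 0.5464 × 2.3331% = 5.5023%.

5.50%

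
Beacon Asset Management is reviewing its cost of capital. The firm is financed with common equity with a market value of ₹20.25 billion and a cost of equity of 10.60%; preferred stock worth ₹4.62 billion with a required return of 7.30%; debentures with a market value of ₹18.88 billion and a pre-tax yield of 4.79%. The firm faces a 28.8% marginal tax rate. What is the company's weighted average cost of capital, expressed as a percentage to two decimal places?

Total capital V = 20.25 + 4.62 + 18.88 = 43.75.
Equity: weight = 20.25/43.75 = 0.4629; cost = 10.6%.
Preferred: weight = 4.62/43.75 = 0.1056; cost = 7.3%.
Debentures: weight = 18.88/43.75 = 0.4315; after-tax cost = 4.79% × (1 − 28.8%) = 3.4105%.
WACC = 0.4629 × 10.6000% + 0.1056 × 7.3000% + 0.4315 × 3.4105% = 7.1489%.

7.15%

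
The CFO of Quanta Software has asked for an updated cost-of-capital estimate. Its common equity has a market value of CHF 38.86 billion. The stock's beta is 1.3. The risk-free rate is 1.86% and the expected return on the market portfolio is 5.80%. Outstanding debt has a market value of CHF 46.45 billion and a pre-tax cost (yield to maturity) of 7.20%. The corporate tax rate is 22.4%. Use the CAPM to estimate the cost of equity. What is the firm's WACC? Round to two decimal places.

Market risk premium = 5.8% − 1.86% = 3.94%.
Cost of equity via CAPM: Re = 1.86% + 1.3 × 3.94% = 6.9820%.
Total capital V = 38.86 + 46.45 = 85.31.
Equity: weight = 38.86/85.31 = 0.4555; cost = 6.982%.
Debt: weight = 46.45/85.31 = 0.5445; after-tax cost = 7.2% × (1 − 22.4%) = 5.5872%.
WACC = 0.4555 × 6.9820% + 0.5445 × 5.5872% = 6.2226%.

6.22%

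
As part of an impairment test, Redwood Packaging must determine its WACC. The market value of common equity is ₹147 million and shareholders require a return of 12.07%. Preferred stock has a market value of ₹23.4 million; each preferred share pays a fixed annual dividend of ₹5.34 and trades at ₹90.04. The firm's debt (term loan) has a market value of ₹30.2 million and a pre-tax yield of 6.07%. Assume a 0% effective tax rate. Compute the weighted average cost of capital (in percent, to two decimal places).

Cost of preferred: Rp = 5.34 / 90.04 = 5.9307%.
Total capital V = 147 + 23.4 + 30.2 = 200.6.
Equity: weight = 147/200.6 = 0.7328; cost = 12.07%.
Preferred: weight = 23.4/200.6 = 0.1167; cost = 5.9307%.
Term loan: weight = 30.2/200.6 = 0.1505; after-tax cost = 6.07% × (1 − 0%) = 6.0700%.
WACC = 0.7328 × 12.0700% + 0.1167 × 5.9307% + 0.1505 × 6.0700% = 10.4506%.

10.45%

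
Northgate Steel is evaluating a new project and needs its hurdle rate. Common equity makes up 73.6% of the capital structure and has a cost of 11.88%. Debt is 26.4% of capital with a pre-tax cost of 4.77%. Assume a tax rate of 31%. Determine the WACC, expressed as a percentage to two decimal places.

9.61%

After-tax cost of debt = 4.77% × (1 − 31%) = 3.2913%.
WACC = 0.736 × 11.8800% + 0.264 × 3.2913% = 9.6126%.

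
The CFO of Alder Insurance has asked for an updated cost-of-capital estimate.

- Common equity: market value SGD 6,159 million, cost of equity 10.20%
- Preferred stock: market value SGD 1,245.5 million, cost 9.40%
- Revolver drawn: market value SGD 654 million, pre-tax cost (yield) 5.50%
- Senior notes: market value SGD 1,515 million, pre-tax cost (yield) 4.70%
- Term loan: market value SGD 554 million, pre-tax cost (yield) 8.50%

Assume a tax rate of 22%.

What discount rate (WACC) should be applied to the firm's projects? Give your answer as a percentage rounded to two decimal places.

8.55%

Total capital V = 6159 + 1245.5 + 654 + 1515 + 554 = 10127.5.
Equity: weight = 6159/10127.5 = 0.6081; cost = 10.2%.
Preferred: weight = 1245.5/10127.5 = 0.1230; cost = 9.4%.
Revolver drawn: weight = 654/10127.5 = 0.0646; after-tax cost = 5.5% × (1 − 22%) = 4.2900%.
Senior notes: weight = 1515/10127.5 = 0.1496; after-tax cost = 4.7% × (1 − 22%) = 3.6660%.
Term loan: weight = 554/10127.5 = 0.0547; after-tax cost = 8.5% × (1 − 22%) = 6.6300%.
WACC = 0.6081 × 10.2000% + 0.1230 × 9.4000% + 0.0646 × 4.2900% + 0.1496 × 3.6660% + 0.0547 × 6.6300% = 8.5472%.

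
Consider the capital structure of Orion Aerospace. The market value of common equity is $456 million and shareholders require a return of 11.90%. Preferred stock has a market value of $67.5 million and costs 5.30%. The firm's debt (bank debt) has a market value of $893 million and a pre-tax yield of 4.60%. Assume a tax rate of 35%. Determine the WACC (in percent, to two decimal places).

5.97%

Total capital V = 456 + 67.5 + 893 = 1416.5.
Equity: weight = 456/1416.5 = 0.3219; cost = 11.9%.
Preferred: weight = 67.5/1416.5 = 0.0477; cost = 5.3%.
Bank debt: weight = 893/1416.5 = 0.6304; after-tax cost = 4.6% × (1 − 35%) = 2.9900%.
WACC = 0.3219 × 11.9000% + 0.0477 × 5.3000% + 0.6304 × 2.9900% = 5.9684%.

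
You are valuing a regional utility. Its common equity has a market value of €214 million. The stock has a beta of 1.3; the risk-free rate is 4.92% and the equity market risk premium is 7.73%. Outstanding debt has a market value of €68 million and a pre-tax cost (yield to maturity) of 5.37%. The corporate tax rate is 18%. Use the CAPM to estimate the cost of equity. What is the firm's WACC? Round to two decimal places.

Cost of equity via CAPM: Re = 4.92% + 1.3 × 7.73% = 14.9690%.
Total capital V = 214 + 68 = 282.
Equity: weight = 214/282 = 0.7589; cost = 14.969%.
Debt: weight = 68/282 = 0.2411; after-tax cost = 5.37% × (1 − 18%) = 4.4034%.
WACC = 0.7589 × 14.9690% + 0.2411 × 4.4034% = 12.4213%.

12.42%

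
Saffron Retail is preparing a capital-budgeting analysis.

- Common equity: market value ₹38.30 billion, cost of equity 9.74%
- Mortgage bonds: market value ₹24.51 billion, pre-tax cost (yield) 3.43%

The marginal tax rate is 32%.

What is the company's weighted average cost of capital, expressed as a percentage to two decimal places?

Total capital V = 38.3 + 24.51 = 62.81.
Equity: weight = 38.3/62.81 = 0.6098; cost = 9.74%.
Mortgage bonds: weight = 24.51/62.81 = 0.3902; after-tax cost = 3.43% × (1 − 32%) = 2.3324%.
WACC = 0.6098 × 9.7400% + 0.3902 × 2.3324% = 6.8494%.

6.85%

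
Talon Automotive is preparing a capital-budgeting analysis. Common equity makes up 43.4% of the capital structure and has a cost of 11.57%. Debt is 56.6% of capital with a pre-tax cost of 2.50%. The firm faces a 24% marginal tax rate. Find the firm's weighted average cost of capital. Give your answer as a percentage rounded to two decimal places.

After-tax cost of debt = 2.5% × (1 − 24%) = 1.9000%.
WACC = 0.434 × 11.5700% + 0.566 × 1.9000% = 6.0968%.

6.10%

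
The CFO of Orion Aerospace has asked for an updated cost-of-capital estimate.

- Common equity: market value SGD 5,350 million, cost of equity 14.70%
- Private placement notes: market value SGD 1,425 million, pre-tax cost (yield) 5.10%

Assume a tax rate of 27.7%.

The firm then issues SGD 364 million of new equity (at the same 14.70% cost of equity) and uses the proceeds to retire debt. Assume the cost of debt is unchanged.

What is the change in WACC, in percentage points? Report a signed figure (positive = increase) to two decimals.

+0.59 pp

Current WACC:
Total capital V = 5350 + 1425 = 6775.
Equity: weight = 5350/6775 = 0.7897; cost = 14.7%.
Private placement notes: weight = 1425/6775 = 0.2103; after-tax cost = 5.1% × (1 − 27.7%) = 3.6873%.
WACC = 0.7897 × 14.7000% + 0.2103 × 3.6873% = 12.3837%.
After the change:
Total capital V = 5714 + 1061 = 6775.
Equity: weight = 5714/6775 = 0.8434; cost = 14.7%.
Private placement notes: weight = 1061/6775 = 0.1566; after-tax cost = 5.1% × (1 − 27.7%) = 3.6873%.
WACC = 0.8434 × 14.7000% + 0.1566 × 3.6873% = 12.9754%.
Change in WACC = 12.9754% − 12.3837% = 0.5917 pp.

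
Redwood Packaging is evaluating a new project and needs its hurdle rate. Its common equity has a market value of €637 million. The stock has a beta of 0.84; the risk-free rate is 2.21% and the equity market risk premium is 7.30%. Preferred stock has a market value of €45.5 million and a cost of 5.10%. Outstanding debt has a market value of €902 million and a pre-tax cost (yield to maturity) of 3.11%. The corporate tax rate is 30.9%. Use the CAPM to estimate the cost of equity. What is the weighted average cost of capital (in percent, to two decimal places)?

4.72%

Cost of equity via CAPM: Re = 2.21% + 0.84 × 7.3% = 8.3420%.
Total capital V = 637 + 45.5 + 902 = 1584.5.
Equity: weight = 637/1584.5 = 0.4020; cost = 8.342%.
Preferred: weight = 45.5/1584.5 = 0.0287; cost = 5.1%.
Debt: weight = 902/1584.5 = 0.5693; after-tax cost = 3.11% × (1 − 30.9%) = 2.1490%.
WACC = 0.4020 × 8.3420% + 0.0287 × 5.1000% + 0.5693 × 2.1490% = 4.7235%.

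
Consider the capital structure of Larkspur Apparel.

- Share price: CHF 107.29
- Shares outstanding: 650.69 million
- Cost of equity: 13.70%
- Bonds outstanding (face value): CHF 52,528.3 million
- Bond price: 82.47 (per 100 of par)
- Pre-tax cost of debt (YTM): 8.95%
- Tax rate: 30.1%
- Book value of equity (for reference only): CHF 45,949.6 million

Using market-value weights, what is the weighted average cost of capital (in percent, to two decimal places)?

10.85%

Market value of equity E = 107.29 × 650.69m = 69812.5301m. Market value of debt D = 52528.3m × 82.47/100 = 43320.08901m.
Total capital V = 69812.5301 + 43320.08901 = 113132.61911.
Equity: weight = 69812.5301/113132.61911 = 0.6171; cost = 13.7%.
Bonds outstanding: weight = 43320.08901/113132.61911 = 0.3829; after-tax cost = 8.95% × (1 − 30.1%) = 6.2561%.
WACC = 0.6171 × 13.7000% + 0.3829 × 6.2561% = 10.8496%.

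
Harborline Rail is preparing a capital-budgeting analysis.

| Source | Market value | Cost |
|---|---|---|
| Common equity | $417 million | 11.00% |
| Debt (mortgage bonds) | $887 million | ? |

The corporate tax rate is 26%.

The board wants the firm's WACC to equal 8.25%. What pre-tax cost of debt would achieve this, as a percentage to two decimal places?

9.40%

Total capital V = 417 + 887 = 1304.
Equity weight = 417/1304 = 0.3198.
Mortgage bonds weight = 887/1304 = 0.6802.
Equity contribution = 0.3198 × 11% = 3.5176%.
Remaining for debt = 8.25% − 3.5176% = 4.7324%.
Rd × (1 − 26%) × 0.6802 = 4.7324%  ⇒  Rd = 9.4016%.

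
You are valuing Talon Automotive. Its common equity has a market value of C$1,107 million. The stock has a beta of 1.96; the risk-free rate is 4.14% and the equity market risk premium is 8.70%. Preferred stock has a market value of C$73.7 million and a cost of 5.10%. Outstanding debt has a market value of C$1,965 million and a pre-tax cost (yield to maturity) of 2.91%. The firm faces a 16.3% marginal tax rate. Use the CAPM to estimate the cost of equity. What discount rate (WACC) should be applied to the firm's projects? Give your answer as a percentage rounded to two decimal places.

Cost of equity via CAPM: Re = 4.14% + 1.96 × 8.7% = 21.1920%.
Total capital V = 1107 + 73.7 + 1965 = 3145.7.
Equity: weight = 1107/3145.7 = 0.3519; cost = 21.192%.
Preferred: weight = 73.7/3145.7 = 0.0234; cost = 5.1%.
Debt: weight = 1965/3145.7 = 0.6247; after-tax cost = 2.91% × (1 − 16.3%) = 2.4357%.
WACC = 0.3519 × 21.1920% + 0.0234 × 5.1000% + 0.6247 × 2.4357% = 9.0986%.

9.10%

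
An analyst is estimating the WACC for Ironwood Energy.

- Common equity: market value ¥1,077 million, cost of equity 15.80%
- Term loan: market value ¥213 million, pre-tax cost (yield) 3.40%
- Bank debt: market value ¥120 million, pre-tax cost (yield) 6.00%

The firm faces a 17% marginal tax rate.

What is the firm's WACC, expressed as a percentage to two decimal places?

Total capital V = 1077 + 213 + 120 = 1410.
Equity: weight = 1077/1410 = 0.7638; cost = 15.8%.
Term loan: weight = 213/1410 = 0.1511; after-tax cost = 3.4% × (1 − 17%) = 2.8220%.
Bank debt: weight = 120/1410 = 0.0851; after-tax cost = 6% × (1 − 17%) = 4.9800%.
WACC = 0.7638 × 15.8000% + 0.1511 × 2.8220% + 0.0851 × 4.9800% = 12.9186%.

12.92%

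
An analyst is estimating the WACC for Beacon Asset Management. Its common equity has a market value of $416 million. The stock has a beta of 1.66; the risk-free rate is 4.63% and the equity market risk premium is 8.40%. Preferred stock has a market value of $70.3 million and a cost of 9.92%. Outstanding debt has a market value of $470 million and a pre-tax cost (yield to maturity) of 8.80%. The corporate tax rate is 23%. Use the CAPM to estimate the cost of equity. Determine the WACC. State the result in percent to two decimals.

12.14%

Cost of equity via CAPM: Re = 4.63% + 1.66 × 8.4% = 18.5740%.
Total capital V = 416 + 70.3 + 470 = 956.3.
Equity: weight = 416/956.3 = 0.4350; cost = 18.574%.
Preferred: weight = 70.3/956.3 = 0.0735; cost = 9.92%.
Debt: weight = 470/956.3 = 0.4915; after-tax cost = 8.8% × (1 − 23%) = 6.7760%.
WACC = 0.4350 × 18.5740% + 0.0735 × 9.9200% + 0.4915 × 6.7760% = 12.1394%.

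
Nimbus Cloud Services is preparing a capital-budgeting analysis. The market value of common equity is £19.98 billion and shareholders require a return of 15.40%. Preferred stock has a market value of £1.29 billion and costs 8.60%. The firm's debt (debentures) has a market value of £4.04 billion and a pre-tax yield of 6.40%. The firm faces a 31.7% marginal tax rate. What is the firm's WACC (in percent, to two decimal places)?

13.29%

Total capital V = 19.98 + 1.29 + 4.04 = 25.31.
Equity: weight = 19.98/25.31 = 0.7894; cost = 15.4%.
Preferred: weight = 1.29/25.31 = 0.0510; cost = 8.6%.
Debentures: weight = 4.04/25.31 = 0.1596; after-tax cost = 6.4% × (1 − 31.7%) = 4.3712%.
WACC = 0.7894 × 15.4000% + 0.0510 × 8.6000% + 0.1596 × 4.3712% = 13.2930%.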